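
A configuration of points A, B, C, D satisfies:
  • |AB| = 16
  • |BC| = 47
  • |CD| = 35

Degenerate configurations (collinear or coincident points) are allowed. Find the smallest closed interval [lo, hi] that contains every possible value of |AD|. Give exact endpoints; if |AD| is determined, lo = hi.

|AB| ∈ {16}
|BC| ∈ {47}
|CD| ∈ {35}
|AC| ∈ [31, 63]
|BD| ∈ [12, 82]
|AD| ∈ [0, 98]

|AD| ∈ [0, 98]  (≈ [0.0000, 98.0000])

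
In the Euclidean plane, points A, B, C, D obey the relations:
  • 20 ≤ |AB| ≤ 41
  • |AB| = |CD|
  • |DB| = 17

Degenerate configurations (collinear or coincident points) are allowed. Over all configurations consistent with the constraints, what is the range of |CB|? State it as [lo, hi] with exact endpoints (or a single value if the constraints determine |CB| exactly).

|CB| ∈ [3, 58]  (≈ [3.0000, 58.0000])

|AB| ∈ [20, 41]
|BD| ∈ {17}
|CD| ∈ [20, 41]
|AD| ∈ [3, 58]
|BC| ∈ [3, 58]
|AC| ∈ [0, 99]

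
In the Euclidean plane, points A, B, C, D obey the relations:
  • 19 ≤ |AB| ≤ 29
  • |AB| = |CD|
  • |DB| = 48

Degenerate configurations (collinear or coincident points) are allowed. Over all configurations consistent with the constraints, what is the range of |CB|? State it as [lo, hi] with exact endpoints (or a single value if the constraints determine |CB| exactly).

|CB| ∈ [19, 77]  (≈ [19.0000, 77.0000])

|AB| ∈ [19, 29]
|BD| ∈ {48}
|CD| ∈ [19, 29]
|AD| ∈ [19, 77]
|BC| ∈ [19, 77]
|AC| ∈ [0, 106]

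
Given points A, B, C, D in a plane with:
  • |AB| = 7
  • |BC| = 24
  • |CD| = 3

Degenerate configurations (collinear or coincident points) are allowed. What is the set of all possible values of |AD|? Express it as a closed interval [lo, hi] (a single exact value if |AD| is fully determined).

|AD| ∈ [14, 34]  (≈ [14.0000, 34.0000])

|AB| ∈ {7}
|BC| ∈ {24}
|CD| ∈ {3}
|AC| ∈ [17, 31]
|BD| ∈ [21, 27]
|AD| ∈ [14, 34]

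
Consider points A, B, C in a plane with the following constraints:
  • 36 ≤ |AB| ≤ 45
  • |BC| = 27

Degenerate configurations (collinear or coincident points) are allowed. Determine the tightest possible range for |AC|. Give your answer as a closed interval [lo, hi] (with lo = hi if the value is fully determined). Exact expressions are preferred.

|AB| ∈ [36, 45]
|BC| ∈ {27}
|AC| ∈ [9, 72]

|AC| ∈ [9, 72]  (≈ [9.0000, 72.0000])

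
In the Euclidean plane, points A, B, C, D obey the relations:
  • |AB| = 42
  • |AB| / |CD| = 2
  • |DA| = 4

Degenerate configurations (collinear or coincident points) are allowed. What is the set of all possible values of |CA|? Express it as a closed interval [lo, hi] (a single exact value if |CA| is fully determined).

|AB| ∈ {42}
|AD| ∈ {4}
|CD| ∈ {21}
|BD| ∈ [38, 46]
|AC| ∈ [17, 25]
|BC| ∈ [17, 67]

|CA| ∈ [17, 25]  (≈ [17.0000, 25.0000])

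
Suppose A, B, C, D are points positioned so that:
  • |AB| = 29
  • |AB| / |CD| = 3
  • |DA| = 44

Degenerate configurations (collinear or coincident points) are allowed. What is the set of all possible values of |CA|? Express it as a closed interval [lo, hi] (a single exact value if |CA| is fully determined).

|CA| ∈ [103/3, 161/3]  (≈ [34.3333, 53.6667])

|AB| ∈ {29}
|AD| ∈ {44}
|CD| ∈ {29/3}
|BD| ∈ [15, 73]
|AC| ∈ [103/3, 161/3]
|BC| ∈ [16/3, 248/3]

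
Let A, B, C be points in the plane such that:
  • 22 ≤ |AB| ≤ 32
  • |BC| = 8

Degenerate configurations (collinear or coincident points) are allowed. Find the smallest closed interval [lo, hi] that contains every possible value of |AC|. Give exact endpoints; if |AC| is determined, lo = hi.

|AC| ∈ [14, 40]  (≈ [14.0000, 40.0000])

|AB| ∈ [22, 32]
|BC| ∈ {8}
|AC| ∈ [14, 40]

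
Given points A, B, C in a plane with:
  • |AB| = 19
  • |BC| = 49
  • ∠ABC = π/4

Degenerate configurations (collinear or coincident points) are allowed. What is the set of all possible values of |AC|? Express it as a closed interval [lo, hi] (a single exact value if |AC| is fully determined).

|AC| = √(2762 - 931·√(2))  (≈ 38.0180)

|AB| ∈ {19}
|BC| ∈ {49}
|AC| ∈ {√(2762 - 931·√(2))}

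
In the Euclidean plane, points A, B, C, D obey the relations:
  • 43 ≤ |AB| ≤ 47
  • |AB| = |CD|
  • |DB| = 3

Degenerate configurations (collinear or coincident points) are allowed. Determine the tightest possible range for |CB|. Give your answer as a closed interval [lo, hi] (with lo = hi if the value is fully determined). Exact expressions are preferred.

|CB| ∈ [40, 50]  (≈ [40.0000, 50.0000])

|AB| ∈ [43, 47]
|BD| ∈ {3}
|CD| ∈ [43, 47]
|AD| ∈ [40, 50]
|BC| ∈ [40, 50]
|AC| ∈ [0, 97]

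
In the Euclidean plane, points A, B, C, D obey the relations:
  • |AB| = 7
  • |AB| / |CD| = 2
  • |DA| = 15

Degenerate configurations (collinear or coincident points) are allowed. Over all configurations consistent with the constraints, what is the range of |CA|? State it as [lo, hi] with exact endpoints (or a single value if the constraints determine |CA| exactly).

|CA| ∈ [23/2, 37/2]  (≈ [11.5000, 18.5000])

|AB| ∈ {7}
|AD| ∈ {15}
|CD| ∈ {7/2}
|BD| ∈ [8, 22]
|AC| ∈ [23/2, 37/2]
|BC| ∈ [9/2, 51/2]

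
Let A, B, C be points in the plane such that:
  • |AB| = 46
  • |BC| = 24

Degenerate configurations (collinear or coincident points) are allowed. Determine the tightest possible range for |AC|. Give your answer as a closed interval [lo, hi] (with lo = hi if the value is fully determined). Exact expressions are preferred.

|AC| ∈ [22, 70]  (≈ [22.0000, 70.0000])

|AB| ∈ {46}
|BC| ∈ {24}
|AC| ∈ [22, 70]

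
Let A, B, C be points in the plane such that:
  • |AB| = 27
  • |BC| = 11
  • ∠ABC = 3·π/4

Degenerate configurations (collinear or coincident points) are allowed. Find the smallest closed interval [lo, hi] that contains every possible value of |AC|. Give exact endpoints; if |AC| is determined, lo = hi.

|AC| = √(297·√(2) + 850)  (≈ 35.6374)

|AB| ∈ {27}
|BC| ∈ {11}
|AC| ∈ {√(297·√(2) + 850)}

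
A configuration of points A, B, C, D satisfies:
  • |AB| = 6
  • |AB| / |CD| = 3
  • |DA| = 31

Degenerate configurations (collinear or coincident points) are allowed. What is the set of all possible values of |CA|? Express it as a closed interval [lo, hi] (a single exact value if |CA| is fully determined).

|AB| ∈ {6}
|AD| ∈ {31}
|CD| ∈ {2}
|BD| ∈ [25, 37]
|AC| ∈ [29, 33]
|BC| ∈ [23, 39]

|CA| ∈ [29, 33]  (≈ [29.0000, 33.0000])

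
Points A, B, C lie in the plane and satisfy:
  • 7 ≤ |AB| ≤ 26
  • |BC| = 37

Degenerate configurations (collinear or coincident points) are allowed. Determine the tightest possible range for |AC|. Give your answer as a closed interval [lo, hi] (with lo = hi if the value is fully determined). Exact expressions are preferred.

|AB| ∈ [7, 26]
|BC| ∈ {37}
|AC| ∈ [11, 63]

|AC| ∈ [11, 63]  (≈ [11.0000, 63.0000])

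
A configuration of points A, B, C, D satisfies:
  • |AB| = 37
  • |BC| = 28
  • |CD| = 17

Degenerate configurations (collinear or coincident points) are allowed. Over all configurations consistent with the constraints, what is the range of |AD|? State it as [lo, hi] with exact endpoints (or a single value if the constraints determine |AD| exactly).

|AB| ∈ {37}
|BC| ∈ {28}
|CD| ∈ {17}
|AC| ∈ [9, 65]
|BD| ∈ [11, 45]
|AD| ∈ [0, 82]

|AD| ∈ [0, 82]  (≈ [0.0000, 82.0000])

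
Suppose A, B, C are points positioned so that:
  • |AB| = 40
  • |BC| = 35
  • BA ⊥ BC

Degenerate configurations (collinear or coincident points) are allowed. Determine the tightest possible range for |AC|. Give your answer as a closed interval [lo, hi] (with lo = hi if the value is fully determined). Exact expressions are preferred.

|AB| ∈ {40}
|BC| ∈ {35}
|AC| ∈ {5·√(113)}

|AC| = 5·√(113)  (≈ 53.1507)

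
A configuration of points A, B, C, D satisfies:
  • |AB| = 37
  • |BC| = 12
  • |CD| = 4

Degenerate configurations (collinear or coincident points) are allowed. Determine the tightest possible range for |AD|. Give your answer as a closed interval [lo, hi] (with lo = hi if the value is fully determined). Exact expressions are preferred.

|AD| ∈ [21, 53]  (≈ [21.0000, 53.0000])

|AB| ∈ {37}
|BC| ∈ {12}
|CD| ∈ {4}
|AC| ∈ [25, 49]
|BD| ∈ [8, 16]
|AD| ∈ [21, 53]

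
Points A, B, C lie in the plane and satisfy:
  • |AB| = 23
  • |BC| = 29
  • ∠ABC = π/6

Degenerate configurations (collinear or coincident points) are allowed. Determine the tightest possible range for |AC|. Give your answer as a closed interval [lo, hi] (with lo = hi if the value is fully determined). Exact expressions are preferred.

|AB| ∈ {23}
|BC| ∈ {29}
|AC| ∈ {√(1370 - 667·√(3))}

|AC| = √(1370 - 667·√(3))  (≈ 14.6534)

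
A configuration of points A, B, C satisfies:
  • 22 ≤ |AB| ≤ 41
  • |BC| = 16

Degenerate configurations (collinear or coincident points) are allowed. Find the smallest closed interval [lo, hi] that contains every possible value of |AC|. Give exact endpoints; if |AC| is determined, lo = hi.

|AB| ∈ [22, 41]
|BC| ∈ {16}
|AC| ∈ [6, 57]

|AC| ∈ [6, 57]  (≈ [6.0000, 57.0000])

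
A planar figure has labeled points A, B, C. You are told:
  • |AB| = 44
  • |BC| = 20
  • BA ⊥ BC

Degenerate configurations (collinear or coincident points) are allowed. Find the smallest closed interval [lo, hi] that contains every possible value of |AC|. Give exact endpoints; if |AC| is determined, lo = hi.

|AC| = 4·√(146)  (≈ 48.3322)

|AB| ∈ {44}
|BC| ∈ {20}
|AC| ∈ {4·√(146)}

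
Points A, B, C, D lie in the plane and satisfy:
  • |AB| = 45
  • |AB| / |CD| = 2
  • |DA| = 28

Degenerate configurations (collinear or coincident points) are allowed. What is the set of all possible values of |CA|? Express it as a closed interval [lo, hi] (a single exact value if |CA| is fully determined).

|AB| ∈ {45}
|AD| ∈ {28}
|CD| ∈ {45/2}
|BD| ∈ [17, 73]
|AC| ∈ [11/2, 101/2]
|BC| ∈ [0, 191/2]

|CA| ∈ [11/2, 101/2]  (≈ [5.5000, 50.5000])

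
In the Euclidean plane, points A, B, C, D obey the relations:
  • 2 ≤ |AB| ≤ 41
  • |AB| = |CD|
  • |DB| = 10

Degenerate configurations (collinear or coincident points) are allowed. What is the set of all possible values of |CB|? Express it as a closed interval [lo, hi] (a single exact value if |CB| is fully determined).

|AB| ∈ [2, 41]
|BD| ∈ {10}
|CD| ∈ [2, 41]
|AD| ∈ [0, 51]
|BC| ∈ [0, 51]
|AC| ∈ [0, 92]

|CB| ∈ [0, 51]  (≈ [0.0000, 51.0000])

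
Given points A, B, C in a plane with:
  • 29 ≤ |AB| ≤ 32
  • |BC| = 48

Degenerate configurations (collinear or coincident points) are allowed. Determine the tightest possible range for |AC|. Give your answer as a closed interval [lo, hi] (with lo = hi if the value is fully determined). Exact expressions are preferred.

|AC| ∈ [16, 80]  (≈ [16.0000, 80.0000])

|AB| ∈ [29, 32]
|BC| ∈ {48}
|AC| ∈ [16, 80]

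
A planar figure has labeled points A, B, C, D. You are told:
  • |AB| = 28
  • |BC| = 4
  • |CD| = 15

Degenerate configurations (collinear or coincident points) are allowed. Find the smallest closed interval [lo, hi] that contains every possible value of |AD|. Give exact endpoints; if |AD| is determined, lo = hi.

|AB| ∈ {28}
|BC| ∈ {4}
|CD| ∈ {15}
|AC| ∈ [24, 32]
|BD| ∈ [11, 19]
|AD| ∈ [9, 47]

|AD| ∈ [9, 47]  (≈ [9.0000, 47.0000])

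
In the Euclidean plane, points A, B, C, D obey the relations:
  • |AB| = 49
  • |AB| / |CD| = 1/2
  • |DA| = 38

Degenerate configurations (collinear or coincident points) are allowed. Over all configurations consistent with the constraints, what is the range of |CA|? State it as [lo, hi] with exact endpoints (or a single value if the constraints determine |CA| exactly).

|CA| ∈ [60, 136]  (≈ [60.0000, 136.0000])

|AB| ∈ {49}
|AD| ∈ {38}
|CD| ∈ {98}
|BD| ∈ [11, 87]
|AC| ∈ [60, 136]
|BC| ∈ [11, 185]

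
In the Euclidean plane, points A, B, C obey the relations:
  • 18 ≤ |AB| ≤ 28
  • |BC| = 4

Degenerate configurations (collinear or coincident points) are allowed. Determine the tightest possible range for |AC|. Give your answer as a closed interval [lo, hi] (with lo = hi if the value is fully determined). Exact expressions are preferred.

|AC| ∈ [14, 32]  (≈ [14.0000, 32.0000])

|AB| ∈ [18, 28]
|BC| ∈ {4}
|AC| ∈ [14, 32]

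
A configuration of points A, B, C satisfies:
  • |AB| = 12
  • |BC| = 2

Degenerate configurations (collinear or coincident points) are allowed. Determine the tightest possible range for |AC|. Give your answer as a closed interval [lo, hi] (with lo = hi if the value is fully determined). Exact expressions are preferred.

|AC| ∈ [10, 14]  (≈ [10.0000, 14.0000])

|AB| ∈ {12}
|BC| ∈ {2}
|AC| ∈ [10, 14]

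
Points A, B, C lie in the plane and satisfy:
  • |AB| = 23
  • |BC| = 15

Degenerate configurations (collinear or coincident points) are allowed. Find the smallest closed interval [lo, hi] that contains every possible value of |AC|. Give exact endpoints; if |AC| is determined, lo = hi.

|AB| ∈ {23}
|BC| ∈ {15}
|AC| ∈ [8, 38]

|AC| ∈ [8, 38]  (≈ [8.0000, 38.0000])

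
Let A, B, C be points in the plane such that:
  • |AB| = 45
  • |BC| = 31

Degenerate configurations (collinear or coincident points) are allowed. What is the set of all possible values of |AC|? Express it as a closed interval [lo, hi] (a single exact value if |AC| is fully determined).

|AB| ∈ {45}
|BC| ∈ {31}
|AC| ∈ [14, 76]

|AC| ∈ [14, 76]  (≈ [14.0000, 76.0000])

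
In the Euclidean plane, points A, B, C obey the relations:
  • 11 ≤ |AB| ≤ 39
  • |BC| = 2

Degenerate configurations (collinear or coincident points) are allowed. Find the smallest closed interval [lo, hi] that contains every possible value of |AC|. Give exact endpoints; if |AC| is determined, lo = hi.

|AC| ∈ [9, 41]  (≈ [9.0000, 41.0000])

|AB| ∈ [11, 39]
|BC| ∈ {2}
|AC| ∈ [9, 41]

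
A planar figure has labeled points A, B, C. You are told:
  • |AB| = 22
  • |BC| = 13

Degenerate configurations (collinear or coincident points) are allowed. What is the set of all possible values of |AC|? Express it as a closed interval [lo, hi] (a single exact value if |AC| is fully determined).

|AB| ∈ {22}
|BC| ∈ {13}
|AC| ∈ [9, 35]

|AC| ∈ [9, 35]  (≈ [9.0000, 35.0000])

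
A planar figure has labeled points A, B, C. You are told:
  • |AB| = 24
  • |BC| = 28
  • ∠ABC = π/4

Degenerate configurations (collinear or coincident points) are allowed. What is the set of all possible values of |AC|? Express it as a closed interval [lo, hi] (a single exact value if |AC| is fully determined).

|AB| ∈ {24}
|BC| ∈ {28}
|AC| ∈ {4·√(85 - 42·√(2))}

|AC| = 4·√(85 - 42·√(2))  (≈ 20.2398)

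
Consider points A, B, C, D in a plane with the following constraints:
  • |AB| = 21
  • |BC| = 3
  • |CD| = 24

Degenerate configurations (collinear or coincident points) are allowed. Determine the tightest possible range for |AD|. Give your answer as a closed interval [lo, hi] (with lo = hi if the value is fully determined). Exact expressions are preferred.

|AB| ∈ {21}
|BC| ∈ {3}
|CD| ∈ {24}
|AC| ∈ [18, 24]
|BD| ∈ [21, 27]
|AD| ∈ [0, 48]

|AD| ∈ [0, 48]  (≈ [0.0000, 48.0000])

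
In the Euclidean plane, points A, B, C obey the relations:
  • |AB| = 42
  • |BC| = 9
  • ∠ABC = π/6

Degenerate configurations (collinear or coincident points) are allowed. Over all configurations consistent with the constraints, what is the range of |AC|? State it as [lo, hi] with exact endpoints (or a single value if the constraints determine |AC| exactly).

|AC| = 3·√(205 - 42·√(3))  (≈ 34.5005)

|AB| ∈ {42}
|BC| ∈ {9}
|AC| ∈ {3·√(205 - 42·√(3))}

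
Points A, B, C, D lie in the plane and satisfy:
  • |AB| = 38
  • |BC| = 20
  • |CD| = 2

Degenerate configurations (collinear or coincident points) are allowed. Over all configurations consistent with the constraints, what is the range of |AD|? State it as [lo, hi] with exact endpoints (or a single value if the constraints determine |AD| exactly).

|AD| ∈ [16, 60]  (≈ [16.0000, 60.0000])

|AB| ∈ {38}
|BC| ∈ {20}
|CD| ∈ {2}
|AC| ∈ [18, 58]
|BD| ∈ [18, 22]
|AD| ∈ [16, 60]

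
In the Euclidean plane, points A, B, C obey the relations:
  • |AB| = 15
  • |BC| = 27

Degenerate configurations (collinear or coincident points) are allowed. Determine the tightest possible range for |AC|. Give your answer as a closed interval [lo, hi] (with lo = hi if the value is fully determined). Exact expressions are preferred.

|AC| ∈ [12, 42]  (≈ [12.0000, 42.0000])

|AB| ∈ {15}
|BC| ∈ {27}
|AC| ∈ [12, 42]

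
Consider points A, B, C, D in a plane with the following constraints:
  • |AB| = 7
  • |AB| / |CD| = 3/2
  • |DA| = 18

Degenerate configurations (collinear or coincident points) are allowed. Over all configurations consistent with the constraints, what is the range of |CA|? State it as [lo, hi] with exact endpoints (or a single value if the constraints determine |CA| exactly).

|AB| ∈ {7}
|AD| ∈ {18}
|CD| ∈ {14/3}
|BD| ∈ [11, 25]
|AC| ∈ [40/3, 68/3]
|BC| ∈ [19/3, 89/3]

|CA| ∈ [40/3, 68/3]  (≈ [13.3333, 22.6667])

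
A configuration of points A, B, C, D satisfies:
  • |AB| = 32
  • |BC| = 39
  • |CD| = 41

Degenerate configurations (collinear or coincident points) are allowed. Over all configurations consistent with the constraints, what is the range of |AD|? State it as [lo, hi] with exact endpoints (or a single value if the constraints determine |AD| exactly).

|AB| ∈ {32}
|BC| ∈ {39}
|CD| ∈ {41}
|AC| ∈ [7, 71]
|BD| ∈ [2, 80]
|AD| ∈ [0, 112]

|AD| ∈ [0, 112]  (≈ [0.0000, 112.0000])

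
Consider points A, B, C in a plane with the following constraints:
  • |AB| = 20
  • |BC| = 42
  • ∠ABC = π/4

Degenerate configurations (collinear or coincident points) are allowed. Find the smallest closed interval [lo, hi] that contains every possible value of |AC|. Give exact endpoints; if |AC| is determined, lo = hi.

|AC| = 2·√(541 - 210·√(2))  (≈ 31.2420)

|AB| ∈ {20}
|BC| ∈ {42}
|AC| ∈ {2·√(541 - 210·√(2))}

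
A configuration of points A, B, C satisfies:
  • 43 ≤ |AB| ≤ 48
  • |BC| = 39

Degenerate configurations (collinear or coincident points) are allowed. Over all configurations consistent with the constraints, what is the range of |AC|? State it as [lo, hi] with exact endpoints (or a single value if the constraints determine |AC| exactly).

|AC| ∈ [4, 87]  (≈ [4.0000, 87.0000])

|AB| ∈ [43, 48]
|BC| ∈ {39}
|AC| ∈ [4, 87]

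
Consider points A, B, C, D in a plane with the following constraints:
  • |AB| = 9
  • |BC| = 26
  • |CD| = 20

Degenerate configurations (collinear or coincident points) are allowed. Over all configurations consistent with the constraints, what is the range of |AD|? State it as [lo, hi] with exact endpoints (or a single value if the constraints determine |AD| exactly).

|AD| ∈ [0, 55]  (≈ [0.0000, 55.0000])

|AB| ∈ {9}
|BC| ∈ {26}
|CD| ∈ {20}
|AC| ∈ [17, 35]
|BD| ∈ [6, 46]
|AD| ∈ [0, 55]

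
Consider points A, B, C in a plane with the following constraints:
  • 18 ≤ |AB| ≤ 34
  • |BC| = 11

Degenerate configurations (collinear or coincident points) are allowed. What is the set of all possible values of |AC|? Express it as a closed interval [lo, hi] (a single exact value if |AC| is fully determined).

|AC| ∈ [7, 45]  (≈ [7.0000, 45.0000])

|AB| ∈ [18, 34]
|BC| ∈ {11}
|AC| ∈ [7, 45]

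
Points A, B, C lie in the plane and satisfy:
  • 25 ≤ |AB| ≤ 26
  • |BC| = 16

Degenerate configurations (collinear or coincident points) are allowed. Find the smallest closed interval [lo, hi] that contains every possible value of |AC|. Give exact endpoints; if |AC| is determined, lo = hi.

|AB| ∈ [25, 26]
|BC| ∈ {16}
|AC| ∈ [9, 42]

|AC| ∈ [9, 42]  (≈ [9.0000, 42.0000])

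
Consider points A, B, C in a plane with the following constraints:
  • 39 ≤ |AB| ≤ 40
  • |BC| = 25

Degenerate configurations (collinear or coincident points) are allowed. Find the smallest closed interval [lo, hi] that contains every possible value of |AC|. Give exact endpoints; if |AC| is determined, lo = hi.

|AB| ∈ [39, 40]
|BC| ∈ {25}
|AC| ∈ [14, 65]

|AC| ∈ [14, 65]  (≈ [14.0000, 65.0000])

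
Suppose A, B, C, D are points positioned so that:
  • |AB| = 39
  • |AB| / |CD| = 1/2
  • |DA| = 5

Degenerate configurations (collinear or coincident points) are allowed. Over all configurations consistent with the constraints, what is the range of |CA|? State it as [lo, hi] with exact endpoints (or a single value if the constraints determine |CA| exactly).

|CA| ∈ [73, 83]  (≈ [73.0000, 83.0000])

|AB| ∈ {39}
|AD| ∈ {5}
|CD| ∈ {78}
|BD| ∈ [34, 44]
|AC| ∈ [73, 83]
|BC| ∈ [34, 122]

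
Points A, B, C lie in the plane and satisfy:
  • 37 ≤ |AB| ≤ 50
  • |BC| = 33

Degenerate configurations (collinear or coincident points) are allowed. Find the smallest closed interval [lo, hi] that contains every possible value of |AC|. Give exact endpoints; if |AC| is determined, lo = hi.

|AB| ∈ [37, 50]
|BC| ∈ {33}
|AC| ∈ [4, 83]

|AC| ∈ [4, 83]  (≈ [4.0000, 83.0000])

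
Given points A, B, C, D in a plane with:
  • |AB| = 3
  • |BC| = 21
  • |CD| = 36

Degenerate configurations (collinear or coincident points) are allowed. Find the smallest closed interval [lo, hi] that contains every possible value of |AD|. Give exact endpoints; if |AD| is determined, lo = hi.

|AB| ∈ {3}
|BC| ∈ {21}
|CD| ∈ {36}
|AC| ∈ [18, 24]
|BD| ∈ [15, 57]
|AD| ∈ [12, 60]

|AD| ∈ [12, 60]  (≈ [12.0000, 60.0000])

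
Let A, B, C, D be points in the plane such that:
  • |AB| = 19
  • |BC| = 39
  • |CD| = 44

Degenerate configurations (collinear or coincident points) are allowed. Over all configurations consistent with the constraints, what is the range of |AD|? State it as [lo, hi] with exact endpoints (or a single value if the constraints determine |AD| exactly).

|AD| ∈ [0, 102]  (≈ [0.0000, 102.0000])

|AB| ∈ {19}
|BC| ∈ {39}
|CD| ∈ {44}
|AC| ∈ [20, 58]
|BD| ∈ [5, 83]
|AD| ∈ [0, 102]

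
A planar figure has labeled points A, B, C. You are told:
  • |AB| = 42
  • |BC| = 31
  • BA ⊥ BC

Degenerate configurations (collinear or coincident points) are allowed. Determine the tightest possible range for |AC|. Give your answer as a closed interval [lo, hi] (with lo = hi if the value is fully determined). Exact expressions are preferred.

|AC| = 5·√(109)  (≈ 52.2015)

|AB| ∈ {42}
|BC| ∈ {31}
|AC| ∈ {5·√(109)}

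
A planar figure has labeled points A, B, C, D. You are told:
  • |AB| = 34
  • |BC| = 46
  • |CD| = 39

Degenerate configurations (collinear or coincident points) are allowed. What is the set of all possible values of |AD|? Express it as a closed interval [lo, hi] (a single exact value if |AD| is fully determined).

|AB| ∈ {34}
|BC| ∈ {46}
|CD| ∈ {39}
|AC| ∈ [12, 80]
|BD| ∈ [7, 85]
|AD| ∈ [0, 119]

|AD| ∈ [0, 119]  (≈ [0.0000, 119.0000])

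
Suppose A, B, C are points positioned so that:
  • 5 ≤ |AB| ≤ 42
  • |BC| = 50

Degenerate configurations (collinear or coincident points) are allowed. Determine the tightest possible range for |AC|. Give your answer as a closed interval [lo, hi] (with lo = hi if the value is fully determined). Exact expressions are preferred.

|AB| ∈ [5, 42]
|BC| ∈ {50}
|AC| ∈ [8, 92]

|AC| ∈ [8, 92]  (≈ [8.0000, 92.0000])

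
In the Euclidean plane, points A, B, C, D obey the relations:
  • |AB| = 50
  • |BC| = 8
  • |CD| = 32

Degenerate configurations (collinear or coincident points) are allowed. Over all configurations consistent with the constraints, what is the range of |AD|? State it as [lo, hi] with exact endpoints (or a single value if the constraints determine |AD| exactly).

|AB| ∈ {50}
|BC| ∈ {8}
|CD| ∈ {32}
|AC| ∈ [42, 58]
|BD| ∈ [24, 40]
|AD| ∈ [10, 90]

|AD| ∈ [10, 90]  (≈ [10.0000, 90.0000])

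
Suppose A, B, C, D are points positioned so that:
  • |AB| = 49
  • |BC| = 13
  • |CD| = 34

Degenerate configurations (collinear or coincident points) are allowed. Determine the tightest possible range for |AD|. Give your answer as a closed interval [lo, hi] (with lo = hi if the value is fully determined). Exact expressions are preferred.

|AD| ∈ [2, 96]  (≈ [2.0000, 96.0000])

|AB| ∈ {49}
|BC| ∈ {13}
|CD| ∈ {34}
|AC| ∈ [36, 62]
|BD| ∈ [21, 47]
|AD| ∈ [2, 96]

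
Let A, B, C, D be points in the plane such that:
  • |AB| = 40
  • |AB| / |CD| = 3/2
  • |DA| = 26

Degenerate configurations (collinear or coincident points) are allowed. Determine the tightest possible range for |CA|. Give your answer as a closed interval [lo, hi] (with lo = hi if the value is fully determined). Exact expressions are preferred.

|AB| ∈ {40}
|AD| ∈ {26}
|CD| ∈ {80/3}
|BD| ∈ [14, 66]
|AC| ∈ [2/3, 158/3]
|BC| ∈ [0, 278/3]

|CA| ∈ [2/3, 158/3]  (≈ [0.6667, 52.6667])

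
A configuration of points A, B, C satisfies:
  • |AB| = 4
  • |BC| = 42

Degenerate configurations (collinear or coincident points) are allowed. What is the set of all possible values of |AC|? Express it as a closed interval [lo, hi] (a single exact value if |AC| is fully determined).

|AB| ∈ {4}
|BC| ∈ {42}
|AC| ∈ [38, 46]

|AC| ∈ [38, 46]  (≈ [38.0000, 46.0000])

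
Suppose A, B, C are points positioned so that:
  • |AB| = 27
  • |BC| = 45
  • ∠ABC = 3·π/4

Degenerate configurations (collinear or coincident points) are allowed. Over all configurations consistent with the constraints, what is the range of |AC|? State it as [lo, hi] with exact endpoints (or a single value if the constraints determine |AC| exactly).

|AC| = 9·√(15·√(2) + 34)  (≈ 66.8750)

|AB| ∈ {27}
|BC| ∈ {45}
|AC| ∈ {9·√(15·√(2) + 34)}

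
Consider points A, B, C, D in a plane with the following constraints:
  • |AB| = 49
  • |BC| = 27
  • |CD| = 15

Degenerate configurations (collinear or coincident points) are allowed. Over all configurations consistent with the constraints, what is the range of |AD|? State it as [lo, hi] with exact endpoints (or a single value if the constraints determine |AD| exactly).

|AD| ∈ [7, 91]  (≈ [7.0000, 91.0000])

|AB| ∈ {49}
|BC| ∈ {27}
|CD| ∈ {15}
|AC| ∈ [22, 76]
|BD| ∈ [12, 42]
|AD| ∈ [7, 91]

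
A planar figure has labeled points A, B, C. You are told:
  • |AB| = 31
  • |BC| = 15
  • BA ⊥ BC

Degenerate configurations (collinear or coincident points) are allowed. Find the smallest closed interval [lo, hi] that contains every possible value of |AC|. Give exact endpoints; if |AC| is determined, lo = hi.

|AB| ∈ {31}
|BC| ∈ {15}
|AC| ∈ {√(1186)}

|AC| = √(1186)  (≈ 34.4384)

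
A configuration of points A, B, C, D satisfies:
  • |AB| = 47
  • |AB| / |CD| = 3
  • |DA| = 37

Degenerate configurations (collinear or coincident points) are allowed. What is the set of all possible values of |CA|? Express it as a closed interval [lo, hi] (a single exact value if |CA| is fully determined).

|AB| ∈ {47}
|AD| ∈ {37}
|CD| ∈ {47/3}
|BD| ∈ [10, 84]
|AC| ∈ [64/3, 158/3]
|BC| ∈ [0, 299/3]

|CA| ∈ [64/3, 158/3]  (≈ [21.3333, 52.6667])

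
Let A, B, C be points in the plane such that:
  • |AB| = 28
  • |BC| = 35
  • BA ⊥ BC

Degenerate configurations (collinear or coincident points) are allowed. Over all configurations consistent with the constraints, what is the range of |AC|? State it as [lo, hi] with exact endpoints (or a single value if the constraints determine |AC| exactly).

|AB| ∈ {28}
|BC| ∈ {35}
|AC| ∈ {7·√(41)}

|AC| = 7·√(41)  (≈ 44.8219)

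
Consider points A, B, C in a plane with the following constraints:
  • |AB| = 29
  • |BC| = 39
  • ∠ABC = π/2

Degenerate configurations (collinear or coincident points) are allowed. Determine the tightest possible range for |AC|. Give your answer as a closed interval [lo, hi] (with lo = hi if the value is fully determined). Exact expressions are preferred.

|AB| ∈ {29}
|BC| ∈ {39}
|AC| ∈ {√(2362)}

|AC| = √(2362)  (≈ 48.6004)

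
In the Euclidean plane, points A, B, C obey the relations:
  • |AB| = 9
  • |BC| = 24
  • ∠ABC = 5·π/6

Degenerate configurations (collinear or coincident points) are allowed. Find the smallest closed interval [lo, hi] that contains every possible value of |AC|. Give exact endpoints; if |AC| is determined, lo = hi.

|AB| ∈ {9}
|BC| ∈ {24}
|AC| ∈ {3·√(24·√(3) + 73)}

|AC| = 3·√(24·√(3) + 73)  (≈ 32.1111)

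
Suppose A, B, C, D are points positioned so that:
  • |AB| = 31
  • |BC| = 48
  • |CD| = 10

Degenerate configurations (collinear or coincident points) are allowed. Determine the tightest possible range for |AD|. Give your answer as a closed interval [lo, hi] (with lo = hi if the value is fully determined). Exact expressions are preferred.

|AB| ∈ {31}
|BC| ∈ {48}
|CD| ∈ {10}
|AC| ∈ [17, 79]
|BD| ∈ [38, 58]
|AD| ∈ [7, 89]

|AD| ∈ [7, 89]  (≈ [7.0000, 89.0000])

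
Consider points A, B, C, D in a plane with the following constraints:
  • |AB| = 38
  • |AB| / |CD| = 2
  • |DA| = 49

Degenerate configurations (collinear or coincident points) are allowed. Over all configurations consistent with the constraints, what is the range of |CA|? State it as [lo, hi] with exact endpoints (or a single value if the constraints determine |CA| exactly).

|CA| ∈ [30, 68]  (≈ [30.0000, 68.0000])

|AB| ∈ {38}
|AD| ∈ {49}
|CD| ∈ {19}
|BD| ∈ [11, 87]
|AC| ∈ [30, 68]
|BC| ∈ [0, 106]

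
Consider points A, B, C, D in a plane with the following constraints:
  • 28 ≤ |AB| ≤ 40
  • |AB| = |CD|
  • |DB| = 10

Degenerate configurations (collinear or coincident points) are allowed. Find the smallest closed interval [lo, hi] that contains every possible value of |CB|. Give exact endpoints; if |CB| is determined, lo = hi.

|CB| ∈ [18, 50]  (≈ [18.0000, 50.0000])

|AB| ∈ [28, 40]
|BD| ∈ {10}
|CD| ∈ [28, 40]
|AD| ∈ [18, 50]
|BC| ∈ [18, 50]
|AC| ∈ [0, 90]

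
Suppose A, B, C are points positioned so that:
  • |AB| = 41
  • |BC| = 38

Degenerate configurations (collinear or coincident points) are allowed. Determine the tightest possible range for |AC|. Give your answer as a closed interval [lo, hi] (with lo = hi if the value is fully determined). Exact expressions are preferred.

|AB| ∈ {41}
|BC| ∈ {38}
|AC| ∈ [3, 79]

|AC| ∈ [3, 79]  (≈ [3.0000, 79.0000])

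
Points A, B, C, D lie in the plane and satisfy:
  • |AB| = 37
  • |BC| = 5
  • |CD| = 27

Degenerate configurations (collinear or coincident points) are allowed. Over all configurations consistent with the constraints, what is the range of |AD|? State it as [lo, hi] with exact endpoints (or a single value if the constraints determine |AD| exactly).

|AB| ∈ {37}
|BC| ∈ {5}
|CD| ∈ {27}
|AC| ∈ [32, 42]
|BD| ∈ [22, 32]
|AD| ∈ [5, 69]

|AD| ∈ [5, 69]  (≈ [5.0000, 69.0000])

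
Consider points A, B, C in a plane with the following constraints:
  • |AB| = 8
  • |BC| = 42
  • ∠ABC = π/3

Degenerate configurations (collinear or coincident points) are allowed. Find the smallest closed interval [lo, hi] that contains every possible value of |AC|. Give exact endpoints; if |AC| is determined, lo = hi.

|AB| ∈ {8}
|BC| ∈ {42}
|AC| ∈ {2·√(373)}

|AC| = 2·√(373)  (≈ 38.6264)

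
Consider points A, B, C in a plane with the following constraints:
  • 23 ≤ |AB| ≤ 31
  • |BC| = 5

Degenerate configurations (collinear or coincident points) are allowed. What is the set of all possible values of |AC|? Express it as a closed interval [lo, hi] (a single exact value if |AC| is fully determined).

|AC| ∈ [18, 36]  (≈ [18.0000, 36.0000])

|AB| ∈ [23, 31]
|BC| ∈ {5}
|AC| ∈ [18, 36]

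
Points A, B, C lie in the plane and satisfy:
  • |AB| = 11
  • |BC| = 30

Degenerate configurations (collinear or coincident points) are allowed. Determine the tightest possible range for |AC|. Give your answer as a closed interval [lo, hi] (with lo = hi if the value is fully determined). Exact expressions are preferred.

|AC| ∈ [19, 41]  (≈ [19.0000, 41.0000])

|AB| ∈ {11}
|BC| ∈ {30}
|AC| ∈ [19, 41]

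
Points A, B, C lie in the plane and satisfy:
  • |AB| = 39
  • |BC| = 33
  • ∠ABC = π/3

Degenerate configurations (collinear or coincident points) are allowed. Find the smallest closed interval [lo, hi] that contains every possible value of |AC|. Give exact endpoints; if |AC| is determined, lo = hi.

|AC| = 21·√(3)  (≈ 36.3731)

|AB| ∈ {39}
|BC| ∈ {33}
|AC| ∈ {21·√(3)}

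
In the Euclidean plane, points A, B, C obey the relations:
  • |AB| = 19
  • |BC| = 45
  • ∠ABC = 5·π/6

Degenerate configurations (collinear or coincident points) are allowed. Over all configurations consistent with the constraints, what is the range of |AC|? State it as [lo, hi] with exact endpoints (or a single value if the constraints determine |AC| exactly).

|AB| ∈ {19}
|BC| ∈ {45}
|AC| ∈ {√(855·√(3) + 2386)}

|AC| = √(855·√(3) + 2386)  (≈ 62.1844)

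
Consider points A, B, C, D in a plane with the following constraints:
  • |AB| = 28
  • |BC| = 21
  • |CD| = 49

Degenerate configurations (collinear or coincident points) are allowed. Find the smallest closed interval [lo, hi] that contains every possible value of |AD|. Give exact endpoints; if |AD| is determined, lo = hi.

|AB| ∈ {28}
|BC| ∈ {21}
|CD| ∈ {49}
|AC| ∈ [7, 49]
|BD| ∈ [28, 70]
|AD| ∈ [0, 98]

|AD| ∈ [0, 98]  (≈ [0.0000, 98.0000])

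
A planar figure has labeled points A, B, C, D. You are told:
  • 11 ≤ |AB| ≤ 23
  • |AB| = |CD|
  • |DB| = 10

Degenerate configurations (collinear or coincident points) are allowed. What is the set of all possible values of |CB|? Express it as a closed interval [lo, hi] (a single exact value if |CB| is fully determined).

|AB| ∈ [11, 23]
|BD| ∈ {10}
|CD| ∈ [11, 23]
|AD| ∈ [1, 33]
|BC| ∈ [1, 33]
|AC| ∈ [0, 56]

|CB| ∈ [1, 33]  (≈ [1.0000, 33.0000])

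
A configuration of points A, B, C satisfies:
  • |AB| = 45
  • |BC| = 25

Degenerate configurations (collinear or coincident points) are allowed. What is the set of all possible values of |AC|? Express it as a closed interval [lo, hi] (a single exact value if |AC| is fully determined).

|AB| ∈ {45}
|BC| ∈ {25}
|AC| ∈ [20, 70]

|AC| ∈ [20, 70]  (≈ [20.0000, 70.0000])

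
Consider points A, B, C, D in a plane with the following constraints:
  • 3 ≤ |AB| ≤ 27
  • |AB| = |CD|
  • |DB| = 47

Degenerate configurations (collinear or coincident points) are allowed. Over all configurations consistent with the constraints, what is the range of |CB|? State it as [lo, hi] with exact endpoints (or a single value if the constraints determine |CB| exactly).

|CB| ∈ [20, 74]  (≈ [20.0000, 74.0000])

|AB| ∈ [3, 27]
|BD| ∈ {47}
|CD| ∈ [3, 27]
|AD| ∈ [20, 74]
|BC| ∈ [20, 74]
|AC| ∈ [0, 101]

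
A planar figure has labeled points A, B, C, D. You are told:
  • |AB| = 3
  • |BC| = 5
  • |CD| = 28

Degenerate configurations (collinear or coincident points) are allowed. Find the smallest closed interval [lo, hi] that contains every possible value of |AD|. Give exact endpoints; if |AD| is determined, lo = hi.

|AB| ∈ {3}
|BC| ∈ {5}
|CD| ∈ {28}
|AC| ∈ [2, 8]
|BD| ∈ [23, 33]
|AD| ∈ [20, 36]

|AD| ∈ [20, 36]  (≈ [20.0000, 36.0000])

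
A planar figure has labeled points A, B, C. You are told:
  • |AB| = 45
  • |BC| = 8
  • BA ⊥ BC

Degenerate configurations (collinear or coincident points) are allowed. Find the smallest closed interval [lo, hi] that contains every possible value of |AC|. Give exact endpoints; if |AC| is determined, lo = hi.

|AB| ∈ {45}
|BC| ∈ {8}
|AC| ∈ {√(2089)}

|AC| = √(2089)  (≈ 45.7056)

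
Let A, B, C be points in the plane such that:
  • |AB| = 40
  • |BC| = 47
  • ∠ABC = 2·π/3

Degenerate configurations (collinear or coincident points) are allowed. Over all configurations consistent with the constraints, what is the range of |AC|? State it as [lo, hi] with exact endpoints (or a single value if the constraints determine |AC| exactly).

|AB| ∈ {40}
|BC| ∈ {47}
|AC| ∈ {√(5689)}

|AC| = √(5689)  (≈ 75.4255)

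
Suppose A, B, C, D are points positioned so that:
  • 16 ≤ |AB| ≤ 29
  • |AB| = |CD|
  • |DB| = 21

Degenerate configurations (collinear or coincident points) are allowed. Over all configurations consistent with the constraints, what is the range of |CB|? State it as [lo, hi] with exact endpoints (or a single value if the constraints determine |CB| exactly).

|AB| ∈ [16, 29]
|BD| ∈ {21}
|CD| ∈ [16, 29]
|AD| ∈ [0, 50]
|BC| ∈ [0, 50]
|AC| ∈ [0, 79]

|CB| ∈ [0, 50]  (≈ [0.0000, 50.0000])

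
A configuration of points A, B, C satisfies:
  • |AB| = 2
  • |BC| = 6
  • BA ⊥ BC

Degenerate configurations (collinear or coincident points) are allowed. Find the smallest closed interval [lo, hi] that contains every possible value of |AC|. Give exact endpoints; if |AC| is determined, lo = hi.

|AC| = 2·√(10)  (≈ 6.3246)

|AB| ∈ {2}
|BC| ∈ {6}
|AC| ∈ {2·√(10)}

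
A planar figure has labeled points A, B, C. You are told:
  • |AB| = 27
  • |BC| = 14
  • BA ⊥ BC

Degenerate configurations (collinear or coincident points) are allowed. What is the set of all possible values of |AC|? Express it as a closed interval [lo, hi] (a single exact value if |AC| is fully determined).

|AB| ∈ {27}
|BC| ∈ {14}
|AC| ∈ {5·√(37)}

|AC| = 5·√(37)  (≈ 30.4138)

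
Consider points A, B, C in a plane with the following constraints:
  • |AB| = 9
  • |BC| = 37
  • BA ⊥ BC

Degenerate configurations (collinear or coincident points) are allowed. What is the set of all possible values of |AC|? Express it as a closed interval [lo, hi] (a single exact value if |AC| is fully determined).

|AC| = 5·√(58)  (≈ 38.0789)

|AB| ∈ {9}
|BC| ∈ {37}
|AC| ∈ {5·√(58)}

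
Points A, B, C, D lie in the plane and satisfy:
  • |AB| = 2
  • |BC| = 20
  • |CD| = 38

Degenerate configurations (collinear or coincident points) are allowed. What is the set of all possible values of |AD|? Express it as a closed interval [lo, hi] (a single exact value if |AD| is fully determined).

|AB| ∈ {2}
|BC| ∈ {20}
|CD| ∈ {38}
|AC| ∈ [18, 22]
|BD| ∈ [18, 58]
|AD| ∈ [16, 60]

|AD| ∈ [16, 60]  (≈ [16.0000, 60.0000])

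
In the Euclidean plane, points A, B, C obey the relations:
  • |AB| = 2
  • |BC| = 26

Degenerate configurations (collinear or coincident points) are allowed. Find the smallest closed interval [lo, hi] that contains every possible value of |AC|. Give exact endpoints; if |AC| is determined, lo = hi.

|AB| ∈ {2}
|BC| ∈ {26}
|AC| ∈ [24, 28]

|AC| ∈ [24, 28]  (≈ [24.0000, 28.0000])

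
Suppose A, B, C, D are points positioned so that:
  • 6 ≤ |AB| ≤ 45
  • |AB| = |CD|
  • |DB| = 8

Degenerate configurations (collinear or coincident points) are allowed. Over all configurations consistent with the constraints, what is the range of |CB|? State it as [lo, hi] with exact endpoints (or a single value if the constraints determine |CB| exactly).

|CB| ∈ [0, 53]  (≈ [0.0000, 53.0000])

|AB| ∈ [6, 45]
|BD| ∈ {8}
|CD| ∈ [6, 45]
|AD| ∈ [0, 53]
|BC| ∈ [0, 53]
|AC| ∈ [0, 98]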